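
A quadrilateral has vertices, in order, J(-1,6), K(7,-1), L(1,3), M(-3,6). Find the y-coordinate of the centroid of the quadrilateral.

Apply Gauss's area formula. First the cross-terms c_i = x_i·y_{i+1} − x_{i+1}·y_i:
  -41, 22, 15, -12  ⇒  2A = -16, A = -8.
Then Σ (y_i + y_{i+1})·c_i = -170, so ȳ = -170 / (6·(-8)) = 85/24.

85/24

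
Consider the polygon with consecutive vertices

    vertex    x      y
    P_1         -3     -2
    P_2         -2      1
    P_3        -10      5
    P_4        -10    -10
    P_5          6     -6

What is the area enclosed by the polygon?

116.5

P_1→P_2: (-3)(1) − (-2)(-2) = -7
P_2→P_3: (-2)(5) − (-10)(1) = 0
P_3→P_4: (-10)(-10) − (-10)(5) = 150
P_4→P_5: (-10)(-6) − (6)(-10) = 120
P_5→P_1: (6)(-2) − (-3)(-6) = -30
Σ = 233
Area = |Σ|/2 = 116.5.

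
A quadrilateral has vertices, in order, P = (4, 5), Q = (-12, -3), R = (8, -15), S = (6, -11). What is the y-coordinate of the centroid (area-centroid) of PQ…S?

-509/123

Apply the shoelace formula. First the cross-terms c_i = x_i·y_{i+1} − x_{i+1}·y_i:
  48, 204, 2, 74  ⇒  2A = 328, A = 164.
Then Σ (y_i + y_{i+1})·c_i = -4072, so ȳ = -4072 / (6·164) = -509/123.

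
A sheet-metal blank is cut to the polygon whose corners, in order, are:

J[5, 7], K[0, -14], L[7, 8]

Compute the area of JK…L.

18.5

Apply Gauss's area formula: 2A = Σ (x_i·y_{i+1} − x_{i+1}·y_i), indices taken mod 3.
Cross-terms: -70, 98, 9  ⇒  Σ = 37
Area = |Σ|/2 = 18.5.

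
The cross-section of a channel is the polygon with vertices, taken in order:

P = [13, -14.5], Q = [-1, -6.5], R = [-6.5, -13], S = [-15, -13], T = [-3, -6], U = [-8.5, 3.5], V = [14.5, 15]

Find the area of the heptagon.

416.375

P→Q: (13)(-6.5) − (-1)(-14.5) = -99
Q→R: (-1)(-13) − (-6.5)(-6.5) = -29.25
R→S: (-6.5)(-13) − (-15)(-13) = -110.5
S→T: (-15)(-6) − (-3)(-13) = 51
T→U: (-3)(3.5) − (-8.5)(-6) = -61.5
U→V: (-8.5)(15) − (14.5)(3.5) = -178.25
V→P: (14.5)(-14.5) − (13)(15) = -405.25
Σ = -832.75
Area = |Σ|/2 = 416.375.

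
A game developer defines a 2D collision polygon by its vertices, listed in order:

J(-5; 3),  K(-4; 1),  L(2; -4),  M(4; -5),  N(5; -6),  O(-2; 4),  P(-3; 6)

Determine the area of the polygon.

28.5

Apply Gauss's area formula: 2A = Σ (x_i·y_{i+1} − x_{i+1}·y_i), indices taken mod 7.
Σ = (7) + (14) + (6) + (1) + (8) + (0) + (21) = 57
Area = |Σ|/2 = 28.5.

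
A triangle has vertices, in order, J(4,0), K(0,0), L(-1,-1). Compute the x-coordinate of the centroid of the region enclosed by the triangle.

1

Apply the surveyor's formula. First the cross-terms c_i = x_i·y_{i+1} − x_{i+1}·y_i:
  0, 0, 4  ⇒  2A = 4, A = 2.
Then Σ (x_i + x_{i+1})·c_i = 12, so x̄ = 12 / (6·2) = 1.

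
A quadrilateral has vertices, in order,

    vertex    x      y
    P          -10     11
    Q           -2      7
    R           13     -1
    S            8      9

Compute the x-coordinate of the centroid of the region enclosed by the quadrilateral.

311/83

Apply the shoelace (surveyor's) formula. First the cross-terms c_i = x_i·y_{i+1} − x_{i+1}·y_i:
  -48, -89, 125, 178  ⇒  2A = 166, A = 83.
Then Σ (x_i + x_{i+1})·c_i = 1866, so x̄ = 1866 / (6·83) = 311/83.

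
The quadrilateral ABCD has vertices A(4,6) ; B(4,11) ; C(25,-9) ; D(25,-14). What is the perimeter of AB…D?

|AB| = √((0)² + (5)²) = √25 = 5
|BC| = √((21)² + (-20)²) = √841 = 29
|CD| = √((0)² + (-5)²) = √25 = 5
|DA| = √((-21)² + (20)²) = √841 = 29
Perimeter = 5 + 29 + 5 + 29 = 68.

68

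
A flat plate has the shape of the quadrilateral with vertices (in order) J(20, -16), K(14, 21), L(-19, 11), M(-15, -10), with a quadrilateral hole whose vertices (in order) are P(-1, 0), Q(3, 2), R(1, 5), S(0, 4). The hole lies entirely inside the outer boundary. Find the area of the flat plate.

986.5

Outer boundary:
Apply the surveyor's formula: 2A = Σ (x_i·y_{i+1} − x_{i+1}·y_i), indices taken mod 4.
J→K: (20)(21) − (14)(-16) = 644
K→L: (14)(11) − (-19)(21) = 553
L→M: (-19)(-10) − (-15)(11) = 355
M→J: (-15)(-16) − (20)(-10) = 440
Σ = 1992
Area = |Σ|/2 = 996.
Hole:
Apply the shoelace formula: 2A = Σ (x_i·y_{i+1} − x_{i+1}·y_i), indices taken mod 4.
P→Q: (-1)(2) − (3)(0) = -2
Q→R: (3)(5) − (1)(2) = 13
R→S: (1)(4) − (0)(5) = 4
S→P: (0)(0) − (-1)(4) = 4
Σ = 19
Area = |Σ|/2 = 9.5.
Net area = 996 − 9.5 = 986.5.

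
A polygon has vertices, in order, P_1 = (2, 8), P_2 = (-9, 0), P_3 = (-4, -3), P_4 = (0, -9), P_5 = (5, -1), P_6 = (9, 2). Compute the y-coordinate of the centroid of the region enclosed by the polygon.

Apply the surveyor's formula. First the cross-terms c_i = x_i·y_{i+1} − x_{i+1}·y_i:
  72, 27, 36, 45, 19, 68  ⇒  2A = 267, A = 133.5.
Then Σ (y_i + y_{i+1})·c_i = 312, so ȳ = 312 / (6·133.5) = 104/267.

104/267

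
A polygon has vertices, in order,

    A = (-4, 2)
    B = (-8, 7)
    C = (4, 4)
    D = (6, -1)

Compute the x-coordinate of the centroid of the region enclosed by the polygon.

Apply the shoelace (surveyor's) formula. First the cross-terms c_i = x_i·y_{i+1} − x_{i+1}·y_i:
  -12, -60, -28, 8  ⇒  2A = -92, A = -46.
Then Σ (x_i + x_{i+1})·c_i = 120, so x̄ = 120 / (6·(-46)) = -10/23.

-10/23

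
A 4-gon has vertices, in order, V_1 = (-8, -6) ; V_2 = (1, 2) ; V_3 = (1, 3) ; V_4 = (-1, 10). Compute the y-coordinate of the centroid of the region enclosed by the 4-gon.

31/15

Apply the surveyor's formula. First the cross-terms c_i = x_i·y_{i+1} − x_{i+1}·y_i:
  -10, 1, 13, 86  ⇒  2A = 90, A = 45.
Then Σ (y_i + y_{i+1})·c_i = 558, so ȳ = 558 / (6·45) = 31/15.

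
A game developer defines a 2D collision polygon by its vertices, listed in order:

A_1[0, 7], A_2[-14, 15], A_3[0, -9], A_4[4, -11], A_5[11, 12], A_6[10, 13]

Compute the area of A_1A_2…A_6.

261

Apply the shoelace (surveyor's) formula: 2A = Σ (x_i·y_{i+1} − x_{i+1}·y_i), indices taken mod 6.
Σ = (98) + (126) + (36) + (169) + (23) + (70) = 522
Area = |Σ|/2 = 261.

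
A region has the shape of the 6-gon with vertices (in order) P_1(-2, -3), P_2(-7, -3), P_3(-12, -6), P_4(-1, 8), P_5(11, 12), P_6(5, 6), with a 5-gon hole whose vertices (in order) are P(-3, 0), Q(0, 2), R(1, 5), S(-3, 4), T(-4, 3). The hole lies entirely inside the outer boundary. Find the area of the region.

90.5

Outer boundary:
Apply Gauss's area formula: 2A = Σ (x_i·y_{i+1} − x_{i+1}·y_i), indices taken mod 6.
P_1→P_2: (-2)(-3) − (-7)(-3) = -15
P_2→P_3: (-7)(-6) − (-12)(-3) = 6
P_3→P_4: (-12)(8) − (-1)(-6) = -102
P_4→P_5: (-1)(12) − (11)(8) = -100
P_5→P_6: (11)(6) − (5)(12) = 6
P_6→P_1: (5)(-3) − (-2)(6) = -3
Σ = -208
Area = |Σ|/2 = 104.
Hole:
Σ = (-6) + (-2) + (19) + (7) + (9) = 27
Area = |Σ|/2 = 13.5.
Net area = 104 − 13.5 = 90.5.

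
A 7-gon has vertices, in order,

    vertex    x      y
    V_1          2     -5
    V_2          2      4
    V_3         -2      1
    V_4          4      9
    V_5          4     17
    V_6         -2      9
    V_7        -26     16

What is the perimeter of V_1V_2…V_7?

102

|V_1V_2| = √((0)² + (9)²) = √81 = 9
|V_2V_3| = √((-4)² + (-3)²) = √25 = 5
|V_3V_4| = √((6)² + (8)²) = √100 = 10
|V_4V_5| = √((0)² + (8)²) = √64 = 8
|V_5V_6| = √((-6)² + (-8)²) = √100 = 10
|V_6V_7| = √((-24)² + (7)²) = √625 = 25
|V_7V_1| = √((28)² + (-21)²) = √1225 = 35
Perimeter = 9 + 5 + 10 + 8 + 10 + 25 + 35 = 102.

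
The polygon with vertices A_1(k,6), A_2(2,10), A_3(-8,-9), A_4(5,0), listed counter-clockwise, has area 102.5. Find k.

The doubled signed area Σ (x_i y_{i+1} − x_{i+1} y_i) is linear in k.
With k=0 it equals 125; the coefficient of k is 10 (from the two edges through A_1).
So 10·k + 125 = 2·102.5 = 205 ⇒ k = 8.

8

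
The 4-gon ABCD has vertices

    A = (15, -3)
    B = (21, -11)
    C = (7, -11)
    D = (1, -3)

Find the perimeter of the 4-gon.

|AB| = √((6)² + (-8)²) = √100 = 10
|BC| = √((-14)² + (0)²) = √196 = 14
|CD| = √((-6)² + (8)²) = √100 = 10
|DA| = √((14)² + (0)²) = √196 = 14
Perimeter = 10 + 14 + 10 + 14 = 48.

48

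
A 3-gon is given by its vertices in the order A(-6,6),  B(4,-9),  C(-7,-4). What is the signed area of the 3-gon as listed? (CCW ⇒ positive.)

-57.5

Apply the shoelace (surveyor's) formula: 2A = Σ (x_i·y_{i+1} − x_{i+1}·y_i), indices taken mod 3.
Σ = (30) + (-79) + (-66) = -115
Signed area = Σ/2 = -57.5 (negative ⇒ clockwise traversal).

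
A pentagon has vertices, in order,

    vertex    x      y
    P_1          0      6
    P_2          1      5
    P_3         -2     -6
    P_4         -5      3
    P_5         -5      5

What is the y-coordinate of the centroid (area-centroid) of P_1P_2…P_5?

62/39

Apply the surveyor's formula. First the cross-terms c_i = x_i·y_{i+1} − x_{i+1}·y_i:
  -6, 4, -36, -10, -30  ⇒  2A = -78, A = -39.
Then Σ (y_i + y_{i+1})·c_i = -372, so ȳ = -372 / (6·(-39)) = 62/39.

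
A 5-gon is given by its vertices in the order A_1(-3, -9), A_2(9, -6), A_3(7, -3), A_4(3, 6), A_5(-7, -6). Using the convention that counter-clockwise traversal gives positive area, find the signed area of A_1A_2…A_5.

117

Cross-terms: 99, 15, 51, 24, 45  ⇒  Σ = 234
Signed area = Σ/2 = 117 (positive ⇒ counter-clockwise traversal).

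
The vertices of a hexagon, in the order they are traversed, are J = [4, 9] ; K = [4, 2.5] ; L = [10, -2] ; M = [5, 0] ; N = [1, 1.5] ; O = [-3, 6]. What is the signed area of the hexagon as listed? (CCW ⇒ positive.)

-41

Apply the shoelace (surveyor's) formula: 2A = Σ (x_i·y_{i+1} − x_{i+1}·y_i), indices taken mod 6.
Σ = (-26) + (-33) + (10) + (7.5) + (10.5) + (-51) = -82
Signed area = Σ/2 = -41 (negative ⇒ clockwise traversal).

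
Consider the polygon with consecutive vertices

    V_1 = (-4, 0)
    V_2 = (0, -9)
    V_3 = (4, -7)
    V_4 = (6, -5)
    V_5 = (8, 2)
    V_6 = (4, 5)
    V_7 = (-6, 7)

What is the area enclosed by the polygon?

Apply the shoelace formula: 2A = Σ (x_i·y_{i+1} − x_{i+1}·y_i), indices taken mod 7.
Σ = (36) + (36) + (22) + (52) + (32) + (58) + (28) = 264
Area = |Σ|/2 = 132.

132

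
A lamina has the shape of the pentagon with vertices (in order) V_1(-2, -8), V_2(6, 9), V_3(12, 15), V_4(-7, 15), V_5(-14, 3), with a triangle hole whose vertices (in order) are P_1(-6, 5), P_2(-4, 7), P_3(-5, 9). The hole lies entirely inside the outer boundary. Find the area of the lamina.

299

Outer boundary:
Apply Gauss's area formula: 2A = Σ (x_i·y_{i+1} − x_{i+1}·y_i), indices taken mod 5.
Σ = (30) + (-18) + (285) + (189) + (118) = 604
Area = |Σ|/2 = 302.
Hole:
Cross-terms: -22, -1, 29  ⇒  Σ = 6
Area = |Σ|/2 = 3.
Net area = 302 − 3 = 299.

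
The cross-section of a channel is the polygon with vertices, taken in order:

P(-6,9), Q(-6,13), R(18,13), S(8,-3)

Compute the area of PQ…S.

Cross-terms: -24, -312, -158, 54  ⇒  Σ = -440
Area = |Σ|/2 = 220.

220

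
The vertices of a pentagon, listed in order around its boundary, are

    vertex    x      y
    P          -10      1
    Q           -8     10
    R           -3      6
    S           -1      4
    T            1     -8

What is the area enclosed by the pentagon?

95.5

Apply Gauss's area formula: 2A = Σ (x_i·y_{i+1} − x_{i+1}·y_i), indices taken mod 5.
Cross-terms: -92, -18, -6, 4, -79  ⇒  Σ = -191
Area = |Σ|/2 = 95.5.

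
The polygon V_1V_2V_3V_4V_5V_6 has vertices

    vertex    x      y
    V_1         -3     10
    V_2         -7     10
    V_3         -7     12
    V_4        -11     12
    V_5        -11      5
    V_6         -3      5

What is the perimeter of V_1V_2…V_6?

30

|V_1V_2| = √((-4)² + (0)²) = √16 = 4
|V_2V_3| = √((0)² + (2)²) = √4 = 2
|V_3V_4| = √((-4)² + (0)²) = √16 = 4
|V_4V_5| = √((0)² + (-7)²) = √49 = 7
|V_5V_6| = √((8)² + (0)²) = √64 = 8
|V_6V_1| = √((0)² + (5)²) = √25 = 5
Perimeter = 4 + 2 + 4 + 7 + 8 + 5 = 30.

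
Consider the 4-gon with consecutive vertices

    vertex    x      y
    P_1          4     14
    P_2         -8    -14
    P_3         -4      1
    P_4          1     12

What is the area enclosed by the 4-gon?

45.5

Apply the shoelace formula: 2A = Σ (x_i·y_{i+1} − x_{i+1}·y_i), indices taken mod 4.
Cross-terms: 56, -64, -49, -34  ⇒  Σ = -91
Area = |Σ|/2 = 45.5.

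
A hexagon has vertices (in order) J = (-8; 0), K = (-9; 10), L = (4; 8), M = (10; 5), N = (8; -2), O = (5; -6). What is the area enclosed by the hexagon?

199

Cross-terms: -80, -112, -60, -60, -38, -48  ⇒  Σ = -398
Area = |Σ|/2 = 199.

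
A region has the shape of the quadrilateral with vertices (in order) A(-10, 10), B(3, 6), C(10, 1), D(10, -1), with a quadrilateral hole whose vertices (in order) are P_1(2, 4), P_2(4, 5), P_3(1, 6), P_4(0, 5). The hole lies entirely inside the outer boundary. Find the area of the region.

34.5

Outer boundary:
Apply Gauss's area formula: 2A = Σ (x_i·y_{i+1} − x_{i+1}·y_i), indices taken mod 4.
Cross-terms: -90, -57, -20, 90  ⇒  Σ = -77
Area = |Σ|/2 = 38.5.
Hole:
Apply the shoelace formula: 2A = Σ (x_i·y_{i+1} − x_{i+1}·y_i), indices taken mod 4.
Σ = (-6) + (19) + (5) + (-10) = 8
Area = |Σ|/2 = 4.
Net area = 38.5 − 4 = 34.5.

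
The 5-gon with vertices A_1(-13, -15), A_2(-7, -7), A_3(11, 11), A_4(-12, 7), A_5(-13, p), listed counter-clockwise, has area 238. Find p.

-5

The doubled signed area Σ (x_i y_{i+1} − x_{i+1} y_i) is linear in p.
With p=0 it equals 481; the coefficient of p is 1 (from the two edges through A_5).
So 1·p + 481 = 2·238 = 476 ⇒ p = -5.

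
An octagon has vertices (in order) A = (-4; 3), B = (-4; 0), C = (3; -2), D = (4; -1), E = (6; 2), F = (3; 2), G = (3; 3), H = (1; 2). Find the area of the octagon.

Apply the surveyor's formula: 2A = Σ (x_i·y_{i+1} − x_{i+1}·y_i), indices taken mod 8.
Cross-terms: 12, 8, 5, 14, 6, 3, 3, 11  ⇒  Σ = 62
Area = |Σ|/2 = 31.

31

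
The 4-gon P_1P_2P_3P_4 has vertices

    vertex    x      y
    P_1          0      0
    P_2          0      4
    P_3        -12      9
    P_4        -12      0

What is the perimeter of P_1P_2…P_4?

38

|P_1P_2| = √((0)² + (4)²) = √16 = 4
|P_2P_3| = √((-12)² + (5)²) = √169 = 13
|P_3P_4| = √((0)² + (-9)²) = √81 = 9
|P_4P_1| = √((12)² + (0)²) = √144 = 12
Perimeter = 4 + 13 + 9 + 12 = 38.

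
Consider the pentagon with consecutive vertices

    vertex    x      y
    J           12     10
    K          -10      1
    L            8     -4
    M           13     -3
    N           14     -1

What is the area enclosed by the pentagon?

Apply the surveyor's formula: 2A = Σ (x_i·y_{i+1} − x_{i+1}·y_i), indices taken mod 5.
Cross-terms: 112, 32, 28, 29, 152  ⇒  Σ = 353
Area = |Σ|/2 = 176.5.

176.5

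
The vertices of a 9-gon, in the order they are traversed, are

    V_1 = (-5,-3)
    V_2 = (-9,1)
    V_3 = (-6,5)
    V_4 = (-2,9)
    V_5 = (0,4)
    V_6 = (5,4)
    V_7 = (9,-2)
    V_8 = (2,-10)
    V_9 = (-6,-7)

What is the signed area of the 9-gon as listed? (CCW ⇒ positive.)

Σ = (-32) + (-39) + (-44) + (-8) + (-20) + (-46) + (-86) + (-74) + (-17) = -366
Signed area = Σ/2 = -183 (negative ⇒ clockwise traversal).

-183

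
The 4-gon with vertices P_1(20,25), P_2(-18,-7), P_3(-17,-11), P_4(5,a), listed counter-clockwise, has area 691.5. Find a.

Write out the shoelace sum; only the two edges meeting at P_4 involve a:
2·Area = [((-17)·a − 5·(-11)) + (5·25 − 20·a)] + 389
       = -37·a + 569 = 1383
⇒ a = -22.

-22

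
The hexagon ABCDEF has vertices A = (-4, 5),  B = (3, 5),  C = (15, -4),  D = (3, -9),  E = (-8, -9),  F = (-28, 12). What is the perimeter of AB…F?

100

|AB| = √((7)² + (0)²) = √49 = 7
|BC| = √((12)² + (-9)²) = √225 = 15
|CD| = √((-12)² + (-5)²) = √169 = 13
|DE| = √((-11)² + (0)²) = √121 = 11
|EF| = √((-20)² + (21)²) = √841 = 29
|FA| = √((24)² + (-7)²) = √625 = 25
Perimeter = 7 + 15 + 13 + 11 + 29 + 25 = 100.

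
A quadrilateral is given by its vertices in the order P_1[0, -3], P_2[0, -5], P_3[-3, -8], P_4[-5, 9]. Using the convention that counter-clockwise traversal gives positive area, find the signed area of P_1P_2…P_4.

Σ = (0) + (-15) + (-67) + (15) = -67
Signed area = Σ/2 = -33.5 (negative ⇒ clockwise traversal).

-33.5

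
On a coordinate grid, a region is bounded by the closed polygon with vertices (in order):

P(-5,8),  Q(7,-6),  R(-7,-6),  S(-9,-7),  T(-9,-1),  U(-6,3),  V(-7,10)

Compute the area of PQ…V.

123.5

Apply the shoelace (surveyor's) formula: 2A = Σ (x_i·y_{i+1} − x_{i+1}·y_i), indices taken mod 7.
P→Q: (-5)(-6) − (7)(8) = -26
Q→R: (7)(-6) − (-7)(-6) = -84
R→S: (-7)(-7) − (-9)(-6) = -5
S→T: (-9)(-1) − (-9)(-7) = -54
T→U: (-9)(3) − (-6)(-1) = -33
U→V: (-6)(10) − (-7)(3) = -39
V→P: (-7)(8) − (-5)(10) = -6
Σ = -247
Area = |Σ|/2 = 123.5.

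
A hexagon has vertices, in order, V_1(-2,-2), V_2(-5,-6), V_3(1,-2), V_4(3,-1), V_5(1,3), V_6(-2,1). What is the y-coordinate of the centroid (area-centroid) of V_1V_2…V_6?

-39/46

Apply Gauss's area formula. First the cross-terms c_i = x_i·y_{i+1} − x_{i+1}·y_i:
  2, 16, 5, 10, 7, 6  ⇒  2A = 46, A = 23.
Then Σ (y_i + y_{i+1})·c_i = -117, so ȳ = -117 / (6·23) = -39/46.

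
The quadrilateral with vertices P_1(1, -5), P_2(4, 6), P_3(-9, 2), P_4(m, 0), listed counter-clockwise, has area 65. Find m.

-6

The doubled signed area Σ (x_i y_{i+1} − x_{i+1} y_i) is linear in m.
With m=0 it equals 88; the coefficient of m is -7 (from the two edges through P_4).
So -7·m + 88 = 2·65 = 130 ⇒ m = -6.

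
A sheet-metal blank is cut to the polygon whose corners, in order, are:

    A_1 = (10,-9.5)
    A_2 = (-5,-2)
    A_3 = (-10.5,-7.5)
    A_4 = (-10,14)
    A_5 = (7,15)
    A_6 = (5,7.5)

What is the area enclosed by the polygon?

Cross-terms: -67.5, 16.5, -222, -248, -22.5, -122.5  ⇒  Σ = -666
Area = |Σ|/2 = 333.

333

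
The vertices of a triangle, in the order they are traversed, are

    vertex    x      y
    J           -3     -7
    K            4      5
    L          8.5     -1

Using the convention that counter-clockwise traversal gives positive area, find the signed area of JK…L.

Apply Gauss's area formula: 2A = Σ (x_i·y_{i+1} − x_{i+1}·y_i), indices taken mod 3.
Σ = (13) + (-46.5) + (-62.5) = -96
Signed area = Σ/2 = -48 (negative ⇒ clockwise traversal).

-48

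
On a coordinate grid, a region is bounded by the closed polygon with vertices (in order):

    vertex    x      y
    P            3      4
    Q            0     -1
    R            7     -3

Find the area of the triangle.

20.5

Σ = (-3) + (7) + (37) = 41
Area = |Σ|/2 = 20.5.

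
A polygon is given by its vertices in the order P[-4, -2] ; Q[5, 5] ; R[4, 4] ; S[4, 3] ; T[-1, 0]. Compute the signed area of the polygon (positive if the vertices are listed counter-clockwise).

-4.5

Apply the shoelace formula: 2A = Σ (x_i·y_{i+1} − x_{i+1}·y_i), indices taken mod 5.
P→Q: (-4)(5) − (5)(-2) = -10
Q→R: (5)(4) − (4)(5) = 0
R→S: (4)(3) − (4)(4) = -4
S→T: (4)(0) − (-1)(3) = 3
T→P: (-1)(-2) − (-4)(0) = 2
Σ = -9
Signed area = Σ/2 = -4.5 (negative ⇒ clockwise traversal).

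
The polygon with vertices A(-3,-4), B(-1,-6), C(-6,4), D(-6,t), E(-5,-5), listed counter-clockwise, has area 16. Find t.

1

The doubled signed area Σ (x_i y_{i+1} − x_{i+1} y_i) is linear in t.
With t=0 it equals 33; the coefficient of t is -1 (from the two edges through D).
So -1·t + 33 = 2·16 = 32 ⇒ t = 1.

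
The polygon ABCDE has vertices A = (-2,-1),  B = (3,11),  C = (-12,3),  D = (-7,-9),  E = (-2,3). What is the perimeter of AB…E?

60

|AB| = √((5)² + (12)²) = √169 = 13
|BC| = √((-15)² + (-8)²) = √289 = 17
|CD| = √((5)² + (-12)²) = √169 = 13
|DE| = √((5)² + (12)²) = √169 = 13
|EA| = √((0)² + (-4)²) = √16 = 4
Perimeter = 13 + 17 + 13 + 13 + 4 = 60.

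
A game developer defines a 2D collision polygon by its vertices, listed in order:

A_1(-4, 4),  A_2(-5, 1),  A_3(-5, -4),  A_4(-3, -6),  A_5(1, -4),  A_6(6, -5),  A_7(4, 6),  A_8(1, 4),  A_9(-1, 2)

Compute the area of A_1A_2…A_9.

86

A_1→A_2: (-4)(1) − (-5)(4) = 16
A_2→A_3: (-5)(-4) − (-5)(1) = 25
A_3→A_4: (-5)(-6) − (-3)(-4) = 18
A_4→A_5: (-3)(-4) − (1)(-6) = 18
A_5→A_6: (1)(-5) − (6)(-4) = 19
A_6→A_7: (6)(6) − (4)(-5) = 56
A_7→A_8: (4)(4) − (1)(6) = 10
A_8→A_9: (1)(2) − (-1)(4) = 6
A_9→A_1: (-1)(4) − (-4)(2) = 4
Σ = 172
Area = |Σ|/2 = 86.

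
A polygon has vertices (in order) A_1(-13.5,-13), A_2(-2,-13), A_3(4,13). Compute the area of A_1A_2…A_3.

Apply the shoelace (surveyor's) formula: 2A = Σ (x_i·y_{i+1} − x_{i+1}·y_i), indices taken mod 3.
A_1→A_2: (-13.5)(-13) − (-2)(-13) = 149.5
A_2→A_3: (-2)(13) − (4)(-13) = 26
A_3→A_1: (4)(-13) − (-13.5)(13) = 123.5
Σ = 299
Area = |Σ|/2 = 149.5.

149.5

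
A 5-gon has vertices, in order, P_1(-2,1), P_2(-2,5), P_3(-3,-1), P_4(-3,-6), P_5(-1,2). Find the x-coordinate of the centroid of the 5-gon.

Apply the shoelace formula. First the cross-terms c_i = x_i·y_{i+1} − x_{i+1}·y_i:
  -8, 17, 15, -12, 3  ⇒  2A = 15, A = 7.5.
Then Σ (x_i + x_{i+1})·c_i = -104, so x̄ = -104 / (6·7.5) = -104/45.

-104/45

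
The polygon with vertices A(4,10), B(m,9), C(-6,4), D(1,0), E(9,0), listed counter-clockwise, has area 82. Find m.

The doubled signed area Σ (x_i y_{i+1} − x_{i+1} y_i) is linear in m.
With m=0 it equals 176; the coefficient of m is -6 (from the two edges through B).
So -6·m + 176 = 2·82 = 164 ⇒ m = 2.

2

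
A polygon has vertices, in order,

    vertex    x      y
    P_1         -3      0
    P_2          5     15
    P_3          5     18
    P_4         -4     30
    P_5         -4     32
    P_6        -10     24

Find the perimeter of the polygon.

|P_1P_2| = √((8)² + (15)²) = √289 = 17
|P_2P_3| = √((0)² + (3)²) = √9 = 3
|P_3P_4| = √((-9)² + (12)²) = √225 = 15
|P_4P_5| = √((0)² + (2)²) = √4 = 2
|P_5P_6| = √((-6)² + (-8)²) = √100 = 10
|P_6P_1| = √((7)² + (-24)²) = √625 = 25
Perimeter = 17 + 3 + 15 + 2 + 10 + 25 = 72.

72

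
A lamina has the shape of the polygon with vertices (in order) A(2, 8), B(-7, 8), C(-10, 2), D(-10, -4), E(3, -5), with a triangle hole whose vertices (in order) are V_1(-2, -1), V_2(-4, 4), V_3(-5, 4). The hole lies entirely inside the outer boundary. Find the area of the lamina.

Outer boundary:
Apply Gauss's area formula: 2A = Σ (x_i·y_{i+1} − x_{i+1}·y_i), indices taken mod 5.
Σ = (72) + (66) + (60) + (62) + (34) = 294
Area = |Σ|/2 = 147.
Hole:
Apply the shoelace (surveyor's) formula: 2A = Σ (x_i·y_{i+1} − x_{i+1}·y_i), indices taken mod 3.
Σ = (-12) + (4) + (13) = 5
Area = |Σ|/2 = 2.5.
Net area = 147 − 2.5 = 144.5.

144.5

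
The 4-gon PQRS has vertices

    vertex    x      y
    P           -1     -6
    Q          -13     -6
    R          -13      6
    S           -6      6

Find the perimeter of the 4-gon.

44

|PQ| = √((-12)² + (0)²) = √144 = 12
|QR| = √((0)² + (12)²) = √144 = 12
|RS| = √((7)² + (0)²) = √49 = 7
|SP| = √((5)² + (-12)²) = √169 = 13
Perimeter = 12 + 12 + 7 + 13 = 44.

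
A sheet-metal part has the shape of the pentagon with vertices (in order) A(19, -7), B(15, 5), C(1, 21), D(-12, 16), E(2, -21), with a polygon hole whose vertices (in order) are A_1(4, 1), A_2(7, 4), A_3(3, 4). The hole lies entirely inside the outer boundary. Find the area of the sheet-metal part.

685.5

Outer boundary:
Σ = (200) + (310) + (268) + (220) + (385) = 1383
Area = |Σ|/2 = 691.5.
Hole:
Apply the shoelace formula: 2A = Σ (x_i·y_{i+1} − x_{i+1}·y_i), indices taken mod 3.
Σ = (9) + (16) + (-13) = 12
Area = |Σ|/2 = 6.
Net area = 691.5 − 6 = 685.5.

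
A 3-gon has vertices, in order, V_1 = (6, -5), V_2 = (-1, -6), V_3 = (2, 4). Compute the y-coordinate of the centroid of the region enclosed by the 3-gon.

-7/3

Apply Gauss's area formula. First the cross-terms c_i = x_i·y_{i+1} − x_{i+1}·y_i:
  -41, 8, -34  ⇒  2A = -67, A = -33.5.
Then Σ (y_i + y_{i+1})·c_i = 469, so ȳ = 469 / (6·(-33.5)) = -7/3.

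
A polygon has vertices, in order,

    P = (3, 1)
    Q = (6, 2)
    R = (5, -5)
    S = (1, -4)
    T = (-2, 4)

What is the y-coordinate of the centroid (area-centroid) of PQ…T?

Apply the shoelace formula. First the cross-terms c_i = x_i·y_{i+1} − x_{i+1}·y_i:
  0, -40, -15, -4, -14  ⇒  2A = -73, A = -36.5.
Then Σ (y_i + y_{i+1})·c_i = 185, so ȳ = 185 / (6·(-36.5)) = -185/219.

-185/219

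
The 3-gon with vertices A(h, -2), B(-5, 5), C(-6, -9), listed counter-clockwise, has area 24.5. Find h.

Write out the shoelace sum; only the two edges meeting at A involve h:
2·Area = [((-6)·(-2) − h·(-9)) + (h·5 − (-5)·(-2))] + 75
       = 14·h + 77 = 49
⇒ h = -2.

-2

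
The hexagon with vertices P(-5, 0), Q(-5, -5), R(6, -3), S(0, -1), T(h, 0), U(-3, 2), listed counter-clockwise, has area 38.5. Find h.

The doubled signed area Σ (x_i y_{i+1} − x_{i+1} y_i) is linear in h.
With h=0 it equals 74; the coefficient of h is 3 (from the two edges through T).
So 3·h + 74 = 2·38.5 = 77 ⇒ h = 1.

1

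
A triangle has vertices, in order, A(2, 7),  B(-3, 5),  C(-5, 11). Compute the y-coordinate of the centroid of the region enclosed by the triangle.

Apply the shoelace formula. First the cross-terms c_i = x_i·y_{i+1} − x_{i+1}·y_i:
  31, -8, -57  ⇒  2A = -34, A = -17.
Then Σ (y_i + y_{i+1})·c_i = -782, so ȳ = -782 / (6·(-17)) = 23/3.

23/3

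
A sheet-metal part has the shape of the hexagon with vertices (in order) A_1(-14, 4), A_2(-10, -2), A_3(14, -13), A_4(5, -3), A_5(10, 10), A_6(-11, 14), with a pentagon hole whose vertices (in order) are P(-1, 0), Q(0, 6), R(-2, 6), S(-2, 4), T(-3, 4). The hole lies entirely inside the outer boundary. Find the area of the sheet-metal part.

Outer boundary:
Apply the shoelace formula: 2A = Σ (x_i·y_{i+1} − x_{i+1}·y_i), indices taken mod 6.
Σ = (68) + (158) + (23) + (80) + (250) + (152) = 731
Area = |Σ|/2 = 365.5.
Hole:
Apply Gauss's area formula: 2A = Σ (x_i·y_{i+1} − x_{i+1}·y_i), indices taken mod 5.
P→Q: (-1)(6) − (0)(0) = -6
Q→R: (0)(6) − (-2)(6) = 12
R→S: (-2)(4) − (-2)(6) = 4
S→T: (-2)(4) − (-3)(4) = 4
T→P: (-3)(0) − (-1)(4) = 4
Σ = 18
Area = |Σ|/2 = 9.
Net area = 365.5 − 9 = 356.5.

356.5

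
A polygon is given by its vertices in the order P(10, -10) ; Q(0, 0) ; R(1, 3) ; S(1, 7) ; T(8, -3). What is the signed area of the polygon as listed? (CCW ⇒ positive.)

Apply the shoelace formula: 2A = Σ (x_i·y_{i+1} − x_{i+1}·y_i), indices taken mod 5.
Σ = (0) + (0) + (4) + (-59) + (-50) = -105
Signed area = Σ/2 = -52.5 (negative ⇒ clockwise traversal).

-52.5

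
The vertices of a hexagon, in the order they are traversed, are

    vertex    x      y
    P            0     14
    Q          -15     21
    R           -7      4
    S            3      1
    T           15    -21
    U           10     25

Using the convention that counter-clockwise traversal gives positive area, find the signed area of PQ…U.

462.5

Apply the surveyor's formula: 2A = Σ (x_i·y_{i+1} − x_{i+1}·y_i), indices taken mod 6.
Σ = (210) + (87) + (-19) + (-78) + (585) + (140) = 925
Signed area = Σ/2 = 462.5 (positive ⇒ counter-clockwise traversal).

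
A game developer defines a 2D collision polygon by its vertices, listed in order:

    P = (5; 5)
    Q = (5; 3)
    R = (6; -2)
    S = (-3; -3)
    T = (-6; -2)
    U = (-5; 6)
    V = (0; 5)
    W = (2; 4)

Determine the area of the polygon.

P→Q: (5)(3) − (5)(5) = -10
Q→R: (5)(-2) − (6)(3) = -28
R→S: (6)(-3) − (-3)(-2) = -24
S→T: (-3)(-2) − (-6)(-3) = -12
T→U: (-6)(6) − (-5)(-2) = -46
U→V: (-5)(5) − (0)(6) = -25
V→W: (0)(4) − (2)(5) = -10
W→P: (2)(5) − (5)(4) = -10
Σ = -165
Area = |Σ|/2 = 82.5.

82.5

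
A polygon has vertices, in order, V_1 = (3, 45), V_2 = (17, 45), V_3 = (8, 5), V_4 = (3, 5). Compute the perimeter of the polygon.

100

|V_1V_2| = √((14)² + (0)²) = √196 = 14
|V_2V_3| = √((-9)² + (-40)²) = √1681 = 41
|V_3V_4| = √((-5)² + (0)²) = √25 = 5
|V_4V_1| = √((0)² + (40)²) = √1600 = 40
Perimeter = 14 + 41 + 5 + 40 = 100.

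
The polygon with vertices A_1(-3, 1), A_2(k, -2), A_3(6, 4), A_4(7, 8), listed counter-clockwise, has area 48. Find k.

The doubled signed area Σ (x_i y_{i+1} − x_{i+1} y_i) is linear in k.
With k=0 it equals 69; the coefficient of k is 3 (from the two edges through A_2).
So 3·k + 69 = 2·48 = 96 ⇒ k = 9.

9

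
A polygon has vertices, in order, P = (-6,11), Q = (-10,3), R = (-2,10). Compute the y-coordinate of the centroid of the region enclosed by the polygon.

Apply the surveyor's formula. First the cross-terms c_i = x_i·y_{i+1} − x_{i+1}·y_i:
  92, -94, 38  ⇒  2A = 36, A = 18.
Then Σ (y_i + y_{i+1})·c_i = 864, so ȳ = 864 / (6·18) = 8.

8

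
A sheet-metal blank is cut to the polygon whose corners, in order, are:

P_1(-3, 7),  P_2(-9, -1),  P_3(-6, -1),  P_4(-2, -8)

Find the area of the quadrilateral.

38.5

Apply Gauss's area formula: 2A = Σ (x_i·y_{i+1} − x_{i+1}·y_i), indices taken mod 4.
P_1→P_2: (-3)(-1) − (-9)(7) = 66
P_2→P_3: (-9)(-1) − (-6)(-1) = 3
P_3→P_4: (-6)(-8) − (-2)(-1) = 46
P_4→P_1: (-2)(7) − (-3)(-8) = -38
Σ = 77
Area = |Σ|/2 = 38.5.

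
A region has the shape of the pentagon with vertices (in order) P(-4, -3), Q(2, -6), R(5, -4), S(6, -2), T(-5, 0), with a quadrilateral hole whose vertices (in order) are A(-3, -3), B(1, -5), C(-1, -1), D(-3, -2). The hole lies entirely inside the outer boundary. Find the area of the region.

28.5

Outer boundary:
Apply the surveyor's formula: 2A = Σ (x_i·y_{i+1} − x_{i+1}·y_i), indices taken mod 5.
P→Q: (-4)(-6) − (2)(-3) = 30
Q→R: (2)(-4) − (5)(-6) = 22
R→S: (5)(-2) − (6)(-4) = 14
S→T: (6)(0) − (-5)(-2) = -10
T→P: (-5)(-3) − (-4)(0) = 15
Σ = 71
Area = |Σ|/2 = 35.5.
Hole:
Σ = (18) + (-6) + (-1) + (3) = 14
Area = |Σ|/2 = 7.
Net area = 35.5 − 7 = 28.5.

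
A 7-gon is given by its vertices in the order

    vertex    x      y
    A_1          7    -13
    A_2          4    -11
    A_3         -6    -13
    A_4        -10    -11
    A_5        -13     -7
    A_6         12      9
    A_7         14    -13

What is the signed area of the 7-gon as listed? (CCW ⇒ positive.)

-343

Cross-terms: -25, -118, -64, -73, -33, -282, -91  ⇒  Σ = -686
Signed area = Σ/2 = -343 (negative ⇒ clockwise traversal).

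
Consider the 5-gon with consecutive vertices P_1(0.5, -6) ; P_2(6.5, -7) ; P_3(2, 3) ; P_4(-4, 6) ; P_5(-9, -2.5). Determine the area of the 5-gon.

Apply the shoelace formula: 2A = Σ (x_i·y_{i+1} − x_{i+1}·y_i), indices taken mod 5.
Cross-terms: 35.5, 33.5, 24, 64, 55.25  ⇒  Σ = 212.25
Area = |Σ|/2 = 106.125.

106.125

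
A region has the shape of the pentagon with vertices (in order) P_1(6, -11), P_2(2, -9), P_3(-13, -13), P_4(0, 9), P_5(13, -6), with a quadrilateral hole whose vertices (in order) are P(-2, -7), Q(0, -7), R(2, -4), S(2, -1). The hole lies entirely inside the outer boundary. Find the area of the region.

249

Outer boundary:
P_1→P_2: (6)(-9) − (2)(-11) = -32
P_2→P_3: (2)(-13) − (-13)(-9) = -143
P_3→P_4: (-13)(9) − (0)(-13) = -117
P_4→P_5: (0)(-6) − (13)(9) = -117
P_5→P_1: (13)(-11) − (6)(-6) = -107
Σ = -516
Area = |Σ|/2 = 258.
Hole:
Σ = (14) + (14) + (6) + (-16) = 18
Area = |Σ|/2 = 9.
Net area = 258 − 9 = 249.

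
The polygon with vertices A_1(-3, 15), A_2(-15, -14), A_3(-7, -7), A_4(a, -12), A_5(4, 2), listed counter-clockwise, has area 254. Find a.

4

Write out the shoelace sum; only the two edges meeting at A_4 involve a:
2·Area = [((-7)·(-12) − a·(-7)) + (a·2 − 4·(-12))] + 340
       = 9·a + 472 = 508
⇒ a = 4.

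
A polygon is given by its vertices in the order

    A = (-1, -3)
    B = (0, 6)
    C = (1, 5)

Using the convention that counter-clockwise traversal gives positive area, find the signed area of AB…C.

Apply the shoelace (surveyor's) formula: 2A = Σ (x_i·y_{i+1} − x_{i+1}·y_i), indices taken mod 3.
Cross-terms: -6, -6, 2  ⇒  Σ = -10
Signed area = Σ/2 = -5 (negative ⇒ clockwise traversal).

-5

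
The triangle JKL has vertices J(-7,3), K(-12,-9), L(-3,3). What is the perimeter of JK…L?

|JK| = √((-5)² + (-12)²) = √169 = 13
|KL| = √((9)² + (12)²) = √225 = 15
|LJ| = √((-4)² + (0)²) = √16 = 4
Perimeter = 13 + 15 + 4 = 32.

32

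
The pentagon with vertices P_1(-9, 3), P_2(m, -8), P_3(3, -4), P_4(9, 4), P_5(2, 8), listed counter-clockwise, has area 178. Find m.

Write out the shoelace sum; only the two edges meeting at P_2 involve m:
2·Area = [((-9)·(-8) − m·3) + (m·(-4) − 3·(-8))] + 190
       = -7·m + 286 = 356
⇒ m = -10.

-10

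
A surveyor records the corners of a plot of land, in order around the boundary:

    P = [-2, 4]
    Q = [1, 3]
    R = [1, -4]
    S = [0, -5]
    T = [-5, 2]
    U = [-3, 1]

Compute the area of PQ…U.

28

Apply the shoelace (surveyor's) formula: 2A = Σ (x_i·y_{i+1} − x_{i+1}·y_i), indices taken mod 6.
P→Q: (-2)(3) − (1)(4) = -10
Q→R: (1)(-4) − (1)(3) = -7
R→S: (1)(-5) − (0)(-4) = -5
S→T: (0)(2) − (-5)(-5) = -25
T→U: (-5)(1) − (-3)(2) = 1
U→P: (-3)(4) − (-2)(1) = -10
Σ = -56
Area = |Σ|/2 = 28.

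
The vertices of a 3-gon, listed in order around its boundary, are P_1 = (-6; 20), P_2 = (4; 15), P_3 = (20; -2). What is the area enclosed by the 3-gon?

45

Apply the surveyor's formula: 2A = Σ (x_i·y_{i+1} − x_{i+1}·y_i), indices taken mod 3.
Σ = (-170) + (-308) + (388) = -90
Area = |Σ|/2 = 45.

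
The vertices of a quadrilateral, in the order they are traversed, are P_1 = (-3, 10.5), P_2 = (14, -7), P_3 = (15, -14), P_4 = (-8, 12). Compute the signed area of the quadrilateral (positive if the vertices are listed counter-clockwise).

P_1→P_2: (-3)(-7) − (14)(10.5) = -126
P_2→P_3: (14)(-14) − (15)(-7) = -91
P_3→P_4: (15)(12) − (-8)(-14) = 68
P_4→P_1: (-8)(10.5) − (-3)(12) = -48
Σ = -197
Signed area = Σ/2 = -98.5 (negative ⇒ clockwise traversal).

-98.5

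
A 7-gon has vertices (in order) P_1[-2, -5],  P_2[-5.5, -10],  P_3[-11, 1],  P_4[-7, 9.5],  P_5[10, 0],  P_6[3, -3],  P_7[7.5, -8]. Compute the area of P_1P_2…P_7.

200.25

Σ = (-7.5) + (-115.5) + (-97.5) + (-95) + (-30) + (-1.5) + (-53.5) = -400.5
Area = |Σ|/2 = 200.25.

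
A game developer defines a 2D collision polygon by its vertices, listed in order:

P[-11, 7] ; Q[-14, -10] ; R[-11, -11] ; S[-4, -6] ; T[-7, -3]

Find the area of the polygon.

Σ = (208) + (44) + (22) + (-30) + (-82) = 162
Area = |Σ|/2 = 81.

81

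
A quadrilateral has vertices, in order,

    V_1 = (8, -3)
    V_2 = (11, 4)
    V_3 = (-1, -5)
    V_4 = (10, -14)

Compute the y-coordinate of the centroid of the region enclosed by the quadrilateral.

-1247/240

Apply the shoelace formula. First the cross-terms c_i = x_i·y_{i+1} − x_{i+1}·y_i:
  65, -51, 64, 82  ⇒  2A = 160, A = 80.
Then Σ (y_i + y_{i+1})·c_i = -2494, so ȳ = -2494 / (6·80) = -1247/240.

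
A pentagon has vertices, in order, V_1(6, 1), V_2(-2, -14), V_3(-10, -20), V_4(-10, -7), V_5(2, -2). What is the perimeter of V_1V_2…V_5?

58

|V_1V_2| = √((-8)² + (-15)²) = √289 = 17
|V_2V_3| = √((-8)² + (-6)²) = √100 = 10
|V_3V_4| = √((0)² + (13)²) = √169 = 13
|V_4V_5| = √((12)² + (5)²) = √169 = 13
|V_5V_1| = √((4)² + (3)²) = √25 = 5
Perimeter = 17 + 10 + 13 + 13 + 5 = 58.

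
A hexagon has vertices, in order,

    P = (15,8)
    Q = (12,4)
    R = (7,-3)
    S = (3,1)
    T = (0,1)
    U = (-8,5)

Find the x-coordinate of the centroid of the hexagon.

Apply Gauss's area formula. First the cross-terms c_i = x_i·y_{i+1} − x_{i+1}·y_i:
  -36, -64, 16, 3, 8, -139  ⇒  2A = -212, A = -106.
Then Σ (x_i + x_{i+1})·c_i = -3056, so x̄ = -3056 / (6·(-106)) = 764/159.

764/159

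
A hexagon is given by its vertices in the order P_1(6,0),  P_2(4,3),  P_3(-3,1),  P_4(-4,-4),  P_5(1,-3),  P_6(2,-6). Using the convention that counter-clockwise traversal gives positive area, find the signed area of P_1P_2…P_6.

49.5

Σ = (18) + (13) + (16) + (16) + (0) + (36) = 99
Signed area = Σ/2 = 49.5 (positive ⇒ counter-clockwise traversal).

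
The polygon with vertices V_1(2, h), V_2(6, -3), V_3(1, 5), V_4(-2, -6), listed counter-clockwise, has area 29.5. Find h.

-2

Write out the shoelace sum; only the two edges meeting at V_1 involve h:
2·Area = [((-2)·h − 2·(-6)) + (2·(-3) − 6·h)] + 37
       = -8·h + 43 = 59
⇒ h = -2.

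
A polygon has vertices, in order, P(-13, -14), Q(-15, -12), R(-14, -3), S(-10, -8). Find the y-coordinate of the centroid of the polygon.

-1555/177

Apply the surveyor's formula. First the cross-terms c_i = x_i·y_{i+1} − x_{i+1}·y_i:
  -54, -123, 82, 36  ⇒  2A = -59, A = -29.5.
Then Σ (y_i + y_{i+1})·c_i = 1555, so ȳ = 1555 / (6·(-29.5)) = -1555/177.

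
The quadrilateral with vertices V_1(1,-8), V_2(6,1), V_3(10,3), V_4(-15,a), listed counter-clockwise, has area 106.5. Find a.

Write out the shoelace sum; only the two edges meeting at V_4 involve a:
2·Area = [(10·a − (-15)·3) + ((-15)·(-8) − 1·a)] + 57
       = 9·a + 222 = 213
⇒ a = -1.

-1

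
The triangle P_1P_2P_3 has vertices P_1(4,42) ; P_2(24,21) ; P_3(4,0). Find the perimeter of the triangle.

|P_1P_2| = √((20)² + (-21)²) = √841 = 29
|P_2P_3| = √((-20)² + (-21)²) = √841 = 29
|P_3P_1| = √((0)² + (42)²) = √1764 = 42
Perimeter = 29 + 29 + 42 = 100.

100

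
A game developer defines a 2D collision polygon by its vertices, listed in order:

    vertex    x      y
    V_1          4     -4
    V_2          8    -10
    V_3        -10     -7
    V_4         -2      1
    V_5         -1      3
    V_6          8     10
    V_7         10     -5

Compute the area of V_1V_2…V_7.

Apply the surveyor's formula: 2A = Σ (x_i·y_{i+1} − x_{i+1}·y_i), indices taken mod 7.
Σ = (-8) + (-156) + (-24) + (-5) + (-34) + (-140) + (-20) = -387
Area = |Σ|/2 = 193.5.

193.5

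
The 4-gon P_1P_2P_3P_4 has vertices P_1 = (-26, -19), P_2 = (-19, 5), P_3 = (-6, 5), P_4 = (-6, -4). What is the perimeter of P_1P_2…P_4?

|P_1P_2| = √((7)² + (24)²) = √625 = 25
|P_2P_3| = √((13)² + (0)²) = √169 = 13
|P_3P_4| = √((0)² + (-9)²) = √81 = 9
|P_4P_1| = √((-20)² + (-15)²) = √625 = 25
Perimeter = 25 + 13 + 9 + 25 = 72.

72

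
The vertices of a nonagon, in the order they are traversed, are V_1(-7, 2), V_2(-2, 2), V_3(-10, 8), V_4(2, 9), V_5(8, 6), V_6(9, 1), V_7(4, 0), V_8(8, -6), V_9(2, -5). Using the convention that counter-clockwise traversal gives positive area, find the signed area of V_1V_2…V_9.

Cross-terms: -10, 4, -106, -60, -46, -4, -24, -28, -31  ⇒  Σ = -305
Signed area = Σ/2 = -152.5 (negative ⇒ clockwise traversal).

-152.5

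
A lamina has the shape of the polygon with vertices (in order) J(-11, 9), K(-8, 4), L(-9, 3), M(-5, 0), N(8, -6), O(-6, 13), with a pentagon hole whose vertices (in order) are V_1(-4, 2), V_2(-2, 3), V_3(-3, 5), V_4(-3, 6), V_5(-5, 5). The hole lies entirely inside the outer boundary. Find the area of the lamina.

Outer boundary:
Apply the surveyor's formula: 2A = Σ (x_i·y_{i+1} − x_{i+1}·y_i), indices taken mod 6.
Σ = (28) + (12) + (15) + (30) + (68) + (89) = 242
Area = |Σ|/2 = 121.
Hole:
Cross-terms: -8, -1, -3, 15, 10  ⇒  Σ = 13
Area = |Σ|/2 = 6.5.
Net area = 121 − 6.5 = 114.5.

114.5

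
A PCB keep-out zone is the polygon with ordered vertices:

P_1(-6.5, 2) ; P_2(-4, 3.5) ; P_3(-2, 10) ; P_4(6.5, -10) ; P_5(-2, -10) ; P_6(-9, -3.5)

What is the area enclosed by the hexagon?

Apply the shoelace (surveyor's) formula: 2A = Σ (x_i·y_{i+1} − x_{i+1}·y_i), indices taken mod 6.
P_1→P_2: (-6.5)(3.5) − (-4)(2) = -14.75
P_2→P_3: (-4)(10) − (-2)(3.5) = -33
P_3→P_4: (-2)(-10) − (6.5)(10) = -45
P_4→P_5: (6.5)(-10) − (-2)(-10) = -85
P_5→P_6: (-2)(-3.5) − (-9)(-10) = -83
P_6→P_1: (-9)(2) − (-6.5)(-3.5) = -40.75
Σ = -301.5
Area = |Σ|/2 = 150.75.

150.75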